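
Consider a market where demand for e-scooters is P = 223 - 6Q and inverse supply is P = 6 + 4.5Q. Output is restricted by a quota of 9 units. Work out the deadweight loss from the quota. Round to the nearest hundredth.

714.58

Unrestricted equilibrium: Q* = (223 - 6)/(6 + 4.5) = 20.6667.
At Q = 9 the demand price is 223 - 6(9) = 169 and the supply price is 6 + 4.5(9) = 46.5.
Deadweight loss is the triangle between the curves from 9 to 20.6667: (1/2)(169 - 46.5)(20.6667 - 9) = 714.5833.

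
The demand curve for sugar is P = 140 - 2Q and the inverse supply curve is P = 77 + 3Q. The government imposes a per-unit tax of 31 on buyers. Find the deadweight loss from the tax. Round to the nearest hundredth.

Pre-tax equilibrium: 140 - 2Q = 77 + 3Q gives Q* = 12.6, P* = 114.8.
A tax on buyers shifts demand down by 31: (140 - 31) - 2Q = 77 + 3Q, so Q_t = 6.4. Buyers pay P_b = 127.2; sellers receive P_s = P_b - 31 = 96.2.
The welfare triangle lost has base Q* - Q_t = 6.2 and height t = 31, so DWL = (1/2)(6.2)(31) = 96.1.

96.10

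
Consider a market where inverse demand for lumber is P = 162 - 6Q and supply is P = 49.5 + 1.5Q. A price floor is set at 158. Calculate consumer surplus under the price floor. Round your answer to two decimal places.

1.33

Free-market equilibrium: 162 - 6Q = 49.5 + 1.5Q gives Q* = 15, P* = 72.
At P = 158, buyers demand (162 - 158)/6 = 0.6667 while sellers would supply more, so the quantity traded is 0.6667 at price 158.
CS is the triangle under demand above 158: (1/2)(0.6667)(162 - 158) = 1.3333.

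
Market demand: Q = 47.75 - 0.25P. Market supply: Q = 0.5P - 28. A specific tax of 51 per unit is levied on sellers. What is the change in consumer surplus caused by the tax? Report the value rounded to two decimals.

Rewriting demand in inverse form: P = 191 - 4Q.
Rewriting supply in inverse form: P = 56 + 2Q.
Without the tax, 191 - 4Q = 56 + 2Q so Q* = 22.5 and P* = 101.
With the tax, sellers need 51 more per unit: 191 - 4Q = 56 + 2Q + 51, so Q_t = 14. Buyers pay P_b = 135; sellers receive P_s = P_b - 51 = 84.
Consumers lose the trapezoid between P* and P_b out to Q_t plus the triangle from Q_t to Q*: change in CS = 392 - 1012.5 = -620.5.

-620.50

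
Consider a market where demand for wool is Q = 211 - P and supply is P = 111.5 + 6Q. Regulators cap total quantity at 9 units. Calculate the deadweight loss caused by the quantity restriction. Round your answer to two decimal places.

95.16

Rewriting demand in inverse form: P = 211 - Q.
Without the quota, 211 - Q = 111.5 + 6Q gives Q* = 14.2143.
At Q = 9 the demand price is 211 - (9) = 202 and the supply price is 111.5 + 6(9) = 165.5.
DWL = (1/2)(gap between curves at 9) x (Q* - 9) = (1/2)(36.5)(5.2143) = 95.1607.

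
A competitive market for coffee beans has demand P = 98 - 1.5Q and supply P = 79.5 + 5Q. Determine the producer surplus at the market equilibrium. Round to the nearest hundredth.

Setting demand equal to supply, 18.5 = 6.5Q, so Q* = 2.8462 and P* = 93.7308.
PS is the area between P* and the supply curve from 0 to Q*: (1/2)(2.8462)(14.2308) = 20.2515.

20.25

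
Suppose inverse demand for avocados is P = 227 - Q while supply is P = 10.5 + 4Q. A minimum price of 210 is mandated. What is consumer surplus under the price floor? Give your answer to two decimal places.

Without the control, 227 - Q = 10.5 + 4Q so Q* = 43.3 and P* = 183.7.
At P = 210, buyers demand (227 - 210)/1 = 17 while sellers would supply more, so the quantity traded is 17 at price 210.
CS is the triangle under demand above 210: (1/2)(17)(227 - 210) = 144.5.

144.50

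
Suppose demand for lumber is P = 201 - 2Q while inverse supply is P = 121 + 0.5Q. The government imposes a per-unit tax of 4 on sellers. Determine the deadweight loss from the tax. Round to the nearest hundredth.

Without the tax, 201 - 2Q = 121 + 0.5Q so Q* = 32 and P* = 137.
A tax on sellers shifts supply up by 4: 201 - 2Q = 121 + 0.5Q + 4, so Q_t = 30.4. Buyers pay P_b = 140.2; sellers receive P_s = P_b - 4 = 136.2.
The welfare triangle lost has base Q* - Q_t = 1.6 and height t = 4, so DWL = (1/2)(1.6)(4) = 3.2.

3.20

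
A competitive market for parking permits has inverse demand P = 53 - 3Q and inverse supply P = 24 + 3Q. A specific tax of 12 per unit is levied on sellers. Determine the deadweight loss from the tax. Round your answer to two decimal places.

Without the tax, 53 - 3Q = 24 + 3Q so Q* = 4.8333 and P* = 38.5.
With the tax, sellers need 12 more per unit: 53 - 3Q = 24 + 3Q + 12, so Q_t = 2.8333. Buyers pay P_b = 44.5; sellers receive P_s = P_b - 12 = 32.5.
Deadweight loss is the triangle between the curves from Q_t to Q*: (1/2)(4.8333 - 2.8333)(12) = 12.

12.00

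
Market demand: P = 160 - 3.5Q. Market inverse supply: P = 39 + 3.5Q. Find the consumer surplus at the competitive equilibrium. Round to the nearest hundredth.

Equilibrium: 160 - 3.5Q = 39 + 3.5Q, so Q* = 17.2857 and P* = 99.5.
The demand choke price is 160, so CS = (1/2)(Q*)(160 - P*) = (1/2)(17.2857)(60.5) = 522.8929.

522.89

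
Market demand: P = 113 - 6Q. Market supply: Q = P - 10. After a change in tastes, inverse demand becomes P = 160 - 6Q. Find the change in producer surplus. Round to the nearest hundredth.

Rewriting supply in inverse form: P = 10 + Q.
Initial equilibrium: Q_0 = 14.7143, P_0 = 24.7143; CS_0 = (1/2)(14.7143)(88.2857) = 649.5306, PS_0 = (1/2)(14.7143)(14.7143) = 108.2551.
New equilibrium: 160 - 6Q = 10 + Q gives Q_1 = 21.4286, P_1 = 31.4286; CS_1 = 1377.551, PS_1 = 229.5918.
Change in producer surplus = 229.5918 - 108.2551 = 121.3367.

121.34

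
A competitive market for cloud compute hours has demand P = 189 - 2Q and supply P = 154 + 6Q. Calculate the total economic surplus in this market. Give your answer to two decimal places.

76.56

Set 189 - 2Q = 154 + 6Q, which gives 35 = 8Q, so Q* = 4.375 and P* = 189 - 2(4.375) = 180.25.
Total surplus is the full triangle between the curves from 0 to Q*: (1/2)(4.375)(189 - 154) = 76.5625.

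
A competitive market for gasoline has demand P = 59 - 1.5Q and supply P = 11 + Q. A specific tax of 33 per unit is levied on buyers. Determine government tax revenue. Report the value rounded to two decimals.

198.00

Without the tax, 59 - 1.5Q = 11 + Q so Q* = 19.2 and P* = 30.2.
A tax on buyers shifts demand down by 33: (59 - 33) - 1.5Q = 11 + Q, so Q_t = 6. Buyers pay P_b = 50; sellers receive P_s = P_b - 33 = 17.
Tax revenue = t x Q_t = 33 x 6 = 198.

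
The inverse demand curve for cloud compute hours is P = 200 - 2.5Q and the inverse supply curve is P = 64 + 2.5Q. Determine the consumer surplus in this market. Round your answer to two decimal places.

924.80

Equilibrium: 200 - 2.5Q = 64 + 2.5Q, so Q* = 27.2 and P* = 132.
CS is the area between the demand curve and P* from 0 to Q*: (1/2)(27.2)(68) = 924.8.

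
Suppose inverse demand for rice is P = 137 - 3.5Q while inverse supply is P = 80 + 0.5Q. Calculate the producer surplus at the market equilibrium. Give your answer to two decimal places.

Set 137 - 3.5Q = 80 + 0.5Q, which gives 57 = 4Q, so Q* = 14.25 and P* = 137 - 3.5(14.25) = 87.125.
The supply curve's price intercept is 80, so PS = (1/2)(Q*)(P* - 80) = (1/2)(14.25)(7.125) = 50.7656.

50.77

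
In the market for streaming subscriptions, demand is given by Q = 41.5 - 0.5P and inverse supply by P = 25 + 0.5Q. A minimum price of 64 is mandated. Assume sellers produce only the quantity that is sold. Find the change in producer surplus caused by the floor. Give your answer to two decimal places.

213.38

Rewriting demand in inverse form: P = 83 - 2Q.
Free-market equilibrium: 83 - 2Q = 25 + 0.5Q gives Q* = 23.2, P* = 36.6.
At P = 64, buyers demand (83 - 64)/2 = 9.5 while sellers would supply more, so the quantity traded is 9.5 at price 64.
PS goes from (1/2)(23.2)(11.6) = 134.56 to 347.9375 (computed as (64 - 25)(9.5) - (1/2)(0.5)(9.5)^2), a change of 213.3775.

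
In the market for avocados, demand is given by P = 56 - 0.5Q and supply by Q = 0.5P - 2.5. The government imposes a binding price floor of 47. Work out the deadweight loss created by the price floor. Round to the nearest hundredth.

Rewriting supply in inverse form: P = 5 + 2Q.
Without the control, 56 - 0.5Q = 5 + 2Q so Q* = 20.4 and P* = 45.8.
At P = 47, buyers demand (56 - 47)/0.5 = 18 while sellers would supply more, so the quantity traded is 18 at price 47.
At Q = 18 the demand price is 47 and the supply price is 41. Deadweight loss is the triangle between the curves from 18 to 20.4: (1/2)(47 - 41)(20.4 - 18) = 7.2.

7.20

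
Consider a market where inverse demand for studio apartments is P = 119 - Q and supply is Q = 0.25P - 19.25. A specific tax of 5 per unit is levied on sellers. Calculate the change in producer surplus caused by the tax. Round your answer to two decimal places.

Rewriting supply in inverse form: P = 77 + 4Q.
Pre-tax equilibrium: 119 - Q = 77 + 4Q gives Q* = 8.4, P* = 110.6.
With the tax, sellers need 5 more per unit: 119 - Q = 77 + 4Q + 5, so Q_t = 7.4. Buyers pay P_b = 111.6; sellers receive P_s = P_b - 5 = 106.6.
PS falls from (1/2)(8.4)(33.6) = 141.12 to (1/2)(7.4)(29.6) = 109.52, a change of -31.6.

-31.60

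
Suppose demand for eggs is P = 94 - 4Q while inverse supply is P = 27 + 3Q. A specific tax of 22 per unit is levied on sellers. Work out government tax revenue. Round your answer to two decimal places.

Pre-tax equilibrium: 94 - 4Q = 27 + 3Q gives Q* = 9.5714, P* = 55.7143.
A tax on sellers shifts supply up by 22: 94 - 4Q = 27 + 3Q + 22, so Q_t = 6.4286. Buyers pay P_b = 68.2857; sellers receive P_s = P_b - 22 = 46.2857.
Revenue is the tax times quantity traded: 22 x 6.4286 = 141.4286.

141.43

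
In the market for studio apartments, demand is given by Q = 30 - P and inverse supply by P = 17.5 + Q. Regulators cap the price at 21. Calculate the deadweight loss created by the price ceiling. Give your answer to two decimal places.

Rewriting demand in inverse form: P = 30 - Q.
Free-market equilibrium: 30 - Q = 17.5 + Q gives Q* = 6.25, P* = 23.75.
At the ceiling price 21, quantity supplied is (21 - 17.5)/1 = 3.5; supply is the short side, so Q = 3.5 trades at P = 21.
At Q = 3.5 the demand price is 26.5 and the supply price is 21. Deadweight loss is the triangle between the curves from 3.5 to 6.25: (1/2)(26.5 - 21)(6.25 - 3.5) = 7.5625.

7.56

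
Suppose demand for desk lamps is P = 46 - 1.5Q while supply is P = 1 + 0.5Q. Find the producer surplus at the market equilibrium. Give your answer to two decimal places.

126.56

Setting demand equal to supply, 45 = 2Q, so Q* = 22.5 and P* = 12.25.
The supply curve's price intercept is 1, so PS = (1/2)(Q*)(P* - 1) = (1/2)(22.5)(11.25) = 126.5625.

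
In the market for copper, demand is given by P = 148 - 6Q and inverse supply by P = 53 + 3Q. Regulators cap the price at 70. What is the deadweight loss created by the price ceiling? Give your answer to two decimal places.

107.56

Without the control, 148 - 6Q = 53 + 3Q so Q* = 10.5556 and P* = 84.6667.
At P = 70, sellers supply (70 - 53)/3 = 5.6667 while buyers want more, so the quantity traded is 5.6667 at price 70.
The lost-trades triangle has base Q* - 5.6667 = 4.8889 and height equal to the gap between the curves at Q = 5.6667, which is 114 - 70 = 44. DWL = (1/2)(4.8889)(44) = 107.5556.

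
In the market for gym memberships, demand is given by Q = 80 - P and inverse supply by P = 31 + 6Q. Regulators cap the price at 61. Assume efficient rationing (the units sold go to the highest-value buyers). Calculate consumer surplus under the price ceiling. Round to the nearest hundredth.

Rewriting demand in inverse form: P = 80 - Q.
Free-market equilibrium: 80 - Q = 31 + 6Q gives Q* = 7, P* = 73.
At P = 61, sellers supply (61 - 31)/6 = 5 while buyers want more, so the quantity traded is 5 at price 61.
The demand price at Q = 5 is 75. CS is the trapezoid between demand and 61 over [0, 5]: (1/2)[(80 - 61) + (75 - 61)](5) = 82.5.

82.50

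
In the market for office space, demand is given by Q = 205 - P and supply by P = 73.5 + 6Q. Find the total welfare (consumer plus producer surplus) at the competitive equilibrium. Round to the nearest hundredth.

Rewriting demand in inverse form: P = 205 - Q.
Set 205 - Q = 73.5 + 6Q, which gives 131.5 = 7Q, so Q* = 18.7857 and P* = 205 - (18.7857) = 186.2143.
Total surplus is the full triangle between the curves from 0 to Q*: (1/2)(18.7857)(205 - 73.5) = 1235.1607.

1235.16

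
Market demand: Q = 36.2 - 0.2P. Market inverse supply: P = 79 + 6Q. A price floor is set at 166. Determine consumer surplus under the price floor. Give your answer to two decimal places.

Rewriting demand in inverse form: P = 181 - 5Q.
Without the control, 181 - 5Q = 79 + 6Q so Q* = 9.2727 and P* = 134.6364.
At the floor price 166, quantity demanded is (181 - 166)/5 = 3; demand is the short side, so Q = 3 trades at P = 166.
CS is the triangle under demand above 166: (1/2)(3)(181 - 166) = 22.5.

22.50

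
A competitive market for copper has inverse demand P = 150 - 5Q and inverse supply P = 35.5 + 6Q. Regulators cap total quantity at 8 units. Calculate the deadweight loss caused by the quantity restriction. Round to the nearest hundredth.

31.92

Without the quota, 150 - 5Q = 35.5 + 6Q gives Q* = 10.4091.
At Q = 8 the demand price is 150 - 5(8) = 110 and the supply price is 35.5 + 6(8) = 83.5.
DWL = (1/2)(gap between curves at 8) x (Q* - 8) = (1/2)(26.5)(2.4091) = 31.9205.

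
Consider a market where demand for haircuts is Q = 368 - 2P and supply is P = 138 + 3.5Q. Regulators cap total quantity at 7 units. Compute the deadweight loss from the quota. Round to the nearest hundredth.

Rewriting demand in inverse form: P = 184 - 0.5Q.
Unrestricted equilibrium: Q* = (184 - 138)/(0.5 + 3.5) = 11.5.
At Q = 7 the demand price is 184 - 0.5(7) = 180.5 and the supply price is 138 + 3.5(7) = 162.5.
DWL = (1/2)(gap between curves at 7) x (Q* - 7) = (1/2)(18)(4.5) = 40.5.

40.50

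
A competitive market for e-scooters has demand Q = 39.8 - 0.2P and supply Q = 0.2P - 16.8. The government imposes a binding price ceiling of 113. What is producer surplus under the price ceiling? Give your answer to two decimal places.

84.10

Rewriting demand in inverse form: P = 199 - 5Q.
Rewriting supply in inverse form: P = 84 + 5Q.
Free-market equilibrium: 199 - 5Q = 84 + 5Q gives Q* = 11.5, P* = 141.5.
At the ceiling price 113, quantity supplied is (113 - 84)/5 = 5.8; supply is the short side, so Q = 5.8 trades at P = 113.
PS is the triangle above supply below 113: (1/2)(5.8)(113 - 84) = 84.1.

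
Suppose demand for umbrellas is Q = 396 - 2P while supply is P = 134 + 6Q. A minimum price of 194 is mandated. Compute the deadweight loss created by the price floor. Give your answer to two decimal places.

11.08

Rewriting demand in inverse form: P = 198 - 0.5Q.
Without the control, 198 - 0.5Q = 134 + 6Q so Q* = 9.8462 and P* = 193.0769.
At the floor price 194, quantity demanded is (198 - 194)/0.5 = 8; demand is the short side, so Q = 8 trades at P = 194.
The lost-trades triangle has base Q* - 8 = 1.8462 and height equal to the gap between the curves at Q = 8, which is 194 - 182 = 12. DWL = (1/2)(1.8462)(12) = 11.0769.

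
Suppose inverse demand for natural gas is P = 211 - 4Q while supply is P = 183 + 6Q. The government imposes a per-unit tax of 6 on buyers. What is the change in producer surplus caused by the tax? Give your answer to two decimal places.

-9.00

Without the tax, 211 - 4Q = 183 + 6Q so Q* = 2.8 and P* = 199.8.
A tax on buyers shifts demand down by 6: (211 - 6) - 4Q = 183 + 6Q, so Q_t = 2.2. Buyers pay P_b = 202.2; sellers receive P_s = P_b - 6 = 196.2.
Producers lose the trapezoid between P_s and P* out to Q_t plus the triangle from Q_t to Q*: change in PS = 14.52 - 23.52 = -9.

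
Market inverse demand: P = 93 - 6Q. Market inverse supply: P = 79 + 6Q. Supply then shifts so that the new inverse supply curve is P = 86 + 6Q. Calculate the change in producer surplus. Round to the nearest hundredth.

Initial equilibrium: Q_0 = 1.1667, P_0 = 86; CS_0 = (1/2)(1.1667)(7) = 4.0833, PS_0 = (1/2)(1.1667)(7) = 4.0833.
New equilibrium: 93 - 6Q = 86 + 6Q gives Q_1 = 0.5833, P_1 = 89.5; CS_1 = 1.0208, PS_1 = 1.0208.
Change in producer surplus = 1.0208 - 4.0833 = -3.0625.

-3.06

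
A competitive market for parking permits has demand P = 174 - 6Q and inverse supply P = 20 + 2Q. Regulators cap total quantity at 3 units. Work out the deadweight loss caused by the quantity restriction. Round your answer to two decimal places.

Unrestricted equilibrium: Q* = (174 - 20)/(6 + 2) = 19.25.
At Q = 3 the demand price is 174 - 6(3) = 156 and the supply price is 20 + 2(3) = 26.
DWL = (1/2)(gap between curves at 3) x (Q* - 3) = (1/2)(130)(16.25) = 1056.25.

1056.25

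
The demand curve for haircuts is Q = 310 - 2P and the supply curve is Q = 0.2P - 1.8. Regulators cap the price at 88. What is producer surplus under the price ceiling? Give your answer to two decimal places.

Rewriting demand in inverse form: P = 155 - 0.5Q.
Rewriting supply in inverse form: P = 9 + 5Q.
Without the control, 155 - 0.5Q = 9 + 5Q so Q* = 26.5455 and P* = 141.7273.
At P = 88, sellers supply (88 - 9)/5 = 15.8 while buyers want more, so the quantity traded is 15.8 at price 88.
PS is the triangle above supply below 88: (1/2)(15.8)(88 - 9) = 624.1.

624.10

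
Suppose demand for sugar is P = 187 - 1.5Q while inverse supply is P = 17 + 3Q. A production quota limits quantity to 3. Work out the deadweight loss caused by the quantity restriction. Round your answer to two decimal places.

Unrestricted equilibrium: Q* = (187 - 17)/(1.5 + 3) = 37.7778.
At Q = 3 the demand price is 187 - 1.5(3) = 182.5 and the supply price is 17 + 3(3) = 26.
DWL = (1/2)(gap between curves at 3) x (Q* - 3) = (1/2)(156.5)(34.7778) = 2721.3611.

2721.36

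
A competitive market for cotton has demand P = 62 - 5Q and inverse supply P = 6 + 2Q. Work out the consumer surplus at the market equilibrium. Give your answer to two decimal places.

160.00

Set 62 - 5Q = 6 + 2Q, which gives 56 = 7Q, so Q* = 8 and P* = 62 - 5(8) = 22.
CS is the area between the demand curve and P* from 0 to Q*: (1/2)(8)(40) = 160.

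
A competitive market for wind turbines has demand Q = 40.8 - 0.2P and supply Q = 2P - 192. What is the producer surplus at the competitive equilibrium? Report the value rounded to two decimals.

96.40

Rewriting demand in inverse form: P = 204 - 5Q.
Rewriting supply in inverse form: P = 96 + 0.5Q.
Equilibrium: 204 - 5Q = 96 + 0.5Q, so Q* = 19.6364 and P* = 105.8182.
The supply curve's price intercept is 96, so PS = (1/2)(Q*)(P* - 96) = (1/2)(19.6364)(9.8182) = 96.3967.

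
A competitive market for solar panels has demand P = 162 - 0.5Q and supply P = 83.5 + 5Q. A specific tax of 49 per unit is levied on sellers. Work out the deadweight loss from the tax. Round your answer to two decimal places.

Pre-tax equilibrium: 162 - 0.5Q = 83.5 + 5Q gives Q* = 14.2727, P* = 154.8636.
A tax on sellers shifts supply up by 49: 162 - 0.5Q = 83.5 + 5Q + 49, so Q_t = 5.3636. Buyers pay P_b = 159.3182; sellers receive P_s = P_b - 49 = 110.3182.
Deadweight loss is the triangle between the curves from Q_t to Q*: (1/2)(14.2727 - 5.3636)(49) = 218.2727.

218.27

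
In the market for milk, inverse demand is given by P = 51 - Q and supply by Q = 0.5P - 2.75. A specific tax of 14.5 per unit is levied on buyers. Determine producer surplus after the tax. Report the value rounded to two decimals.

106.78

Rewriting supply in inverse form: P = 5.5 + 2Q.
Without the tax, 51 - Q = 5.5 + 2Q so Q* = 15.1667 and P* = 35.8333.
A tax on buyers shifts demand down by 14.5: (51 - 14.5) - Q = 5.5 + 2Q, so Q_t = 10.3333. Buyers pay P_b = 40.6667; sellers receive P_s = P_b - 14.5 = 26.1667.
Producer surplus is the triangle above supply below P_s: (1/2)(10.3333)(26.1667 - 5.5) = 106.7778.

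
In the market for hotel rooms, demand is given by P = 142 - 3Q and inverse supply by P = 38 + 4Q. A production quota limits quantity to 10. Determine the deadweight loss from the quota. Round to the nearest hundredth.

82.57

Unrestricted equilibrium: Q* = (142 - 38)/(3 + 4) = 14.8571.
At Q = 10 the demand price is 142 - 3(10) = 112 and the supply price is 38 + 4(10) = 78.
Deadweight loss is the triangle between the curves from 10 to 14.8571: (1/2)(112 - 78)(14.8571 - 10) = 82.5714.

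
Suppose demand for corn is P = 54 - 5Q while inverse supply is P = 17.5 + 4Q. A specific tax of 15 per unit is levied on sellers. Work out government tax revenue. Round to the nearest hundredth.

35.83

Without the tax, 54 - 5Q = 17.5 + 4Q so Q* = 4.0556 and P* = 33.7222.
With the tax, sellers need 15 more per unit: 54 - 5Q = 17.5 + 4Q + 15, so Q_t = 2.3889. Buyers pay P_b = 42.0556; sellers receive P_s = P_b - 15 = 27.0556.
Revenue is the tax times quantity traded: 15 x 2.3889 = 35.8333.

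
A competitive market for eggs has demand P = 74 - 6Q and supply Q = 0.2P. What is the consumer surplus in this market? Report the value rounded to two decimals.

135.77

Rewriting supply in inverse form: P = 5Q.
Setting demand equal to supply, 74 = 11Q, so Q* = 6.7273 and P* = 33.6364.
CS is the area between the demand curve and P* from 0 to Q*: (1/2)(6.7273)(40.3636) = 135.7686.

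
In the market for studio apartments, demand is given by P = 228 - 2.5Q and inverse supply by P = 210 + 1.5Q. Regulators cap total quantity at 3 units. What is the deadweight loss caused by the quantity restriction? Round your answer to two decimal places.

4.50

Without the quota, 228 - 2.5Q = 210 + 1.5Q gives Q* = 4.5.
At Q = 3 the demand price is 228 - 2.5(3) = 220.5 and the supply price is 210 + 1.5(3) = 214.5.
Deadweight loss is the triangle between the curves from 3 to 4.5: (1/2)(220.5 - 214.5)(4.5 - 3) = 4.5.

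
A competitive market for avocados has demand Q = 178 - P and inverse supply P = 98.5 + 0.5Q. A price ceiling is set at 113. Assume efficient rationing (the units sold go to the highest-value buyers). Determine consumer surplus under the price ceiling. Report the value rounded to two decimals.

1464.50

Rewriting demand in inverse form: P = 178 - Q.
Without the control, 178 - Q = 98.5 + 0.5Q so Q* = 53 and P* = 125.
At the ceiling price 113, quantity supplied is (113 - 98.5)/0.5 = 29; supply is the short side, so Q = 29 trades at P = 113.
The demand price at Q = 29 is 149. CS is the trapezoid between demand and 113 over [0, 29]: (1/2)[(178 - 113) + (149 - 113)](29) = 1464.5.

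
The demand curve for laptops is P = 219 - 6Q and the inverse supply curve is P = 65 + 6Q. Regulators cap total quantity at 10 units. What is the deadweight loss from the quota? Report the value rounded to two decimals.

48.17

Without the quota, 219 - 6Q = 65 + 6Q gives Q* = 12.8333.
At Q = 10 the demand price is 219 - 6(10) = 159 and the supply price is 65 + 6(10) = 125.
DWL = (1/2)(gap between curves at 10) x (Q* - 10) = (1/2)(34)(2.8333) = 48.1667.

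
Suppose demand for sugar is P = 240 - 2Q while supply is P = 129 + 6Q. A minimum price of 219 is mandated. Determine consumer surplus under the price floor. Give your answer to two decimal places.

110.25

Free-market equilibrium: 240 - 2Q = 129 + 6Q gives Q* = 13.875, P* = 212.25.
At the floor price 219, quantity demanded is (240 - 219)/2 = 10.5; demand is the short side, so Q = 10.5 trades at P = 219.
CS is the triangle under demand above 219: (1/2)(10.5)(240 - 219) = 110.25.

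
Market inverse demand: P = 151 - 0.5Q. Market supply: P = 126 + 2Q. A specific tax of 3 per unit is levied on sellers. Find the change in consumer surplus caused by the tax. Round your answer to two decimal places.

Pre-tax equilibrium: 151 - 0.5Q = 126 + 2Q gives Q* = 10, P* = 146.
A tax on sellers shifts supply up by 3: 151 - 0.5Q = 126 + 2Q + 3, so Q_t = 8.8. Buyers pay P_b = 146.6; sellers receive P_s = P_b - 3 = 143.6.
CS falls from (1/2)(10)(5) = 25 to (1/2)(8.8)(4.4) = 19.36, a change of -5.64.

-5.64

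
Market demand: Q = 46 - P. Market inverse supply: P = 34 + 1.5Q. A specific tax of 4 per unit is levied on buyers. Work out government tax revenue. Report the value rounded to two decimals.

Rewriting demand in inverse form: P = 46 - Q.
Without the tax, 46 - Q = 34 + 1.5Q so Q* = 4.8 and P* = 41.2.
A tax on buyers shifts demand down by 4: (46 - 4) - Q = 34 + 1.5Q, so Q_t = 3.2. Buyers pay P_b = 42.8; sellers receive P_s = P_b - 4 = 38.8.
Revenue is the tax times quantity traded: 4 x 3.2 = 12.8.

12.80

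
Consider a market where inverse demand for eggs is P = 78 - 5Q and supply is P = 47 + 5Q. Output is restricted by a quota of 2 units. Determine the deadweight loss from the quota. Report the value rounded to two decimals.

6.05

Without the quota, 78 - 5Q = 47 + 5Q gives Q* = 3.1.
At Q = 2 the demand price is 78 - 5(2) = 68 and the supply price is 47 + 5(2) = 57.
DWL = (1/2)(gap between curves at 2) x (Q* - 2) = (1/2)(11)(1.1) = 6.05.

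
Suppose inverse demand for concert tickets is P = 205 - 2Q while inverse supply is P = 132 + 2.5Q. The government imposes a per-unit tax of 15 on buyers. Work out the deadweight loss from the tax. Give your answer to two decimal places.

25.00

Pre-tax equilibrium: 205 - 2Q = 132 + 2.5Q gives Q* = 16.2222, P* = 172.5556.
With the tax, buyers' net willingness to pay falls by 15: (205 - 15) - 2Q = 132 + 2.5Q, so Q_t = 12.8889. Buyers pay P_b = 179.2222; sellers receive P_s = P_b - 15 = 164.2222.
Deadweight loss is the triangle between the curves from Q_t to Q*: (1/2)(16.2222 - 12.8889)(15) = 25.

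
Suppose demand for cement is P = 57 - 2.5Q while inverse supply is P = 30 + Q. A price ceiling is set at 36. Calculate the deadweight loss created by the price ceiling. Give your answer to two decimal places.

5.14

Without the control, 57 - 2.5Q = 30 + Q so Q* = 7.7143 and P* = 37.7143.
At P = 36, sellers supply (36 - 30)/1 = 6 while buyers want more, so the quantity traded is 6 at price 36.
At Q = 6 the demand price is 42 and the supply price is 36. Deadweight loss is the triangle between the curves from 6 to 7.7143: (1/2)(42 - 36)(7.7143 - 6) = 5.1429.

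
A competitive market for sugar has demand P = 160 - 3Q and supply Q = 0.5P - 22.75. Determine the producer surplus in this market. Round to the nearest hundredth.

524.41

Rewriting supply in inverse form: P = 45.5 + 2Q.
Set 160 - 3Q = 45.5 + 2Q, which gives 114.5 = 5Q, so Q* = 22.9 and P* = 160 - 3(22.9) = 91.3.
Producer surplus is the triangle above supply below P*: (1/2)(22.9)(91.3 - 45.5) = (1/2)(22.9)(45.8) = 524.41.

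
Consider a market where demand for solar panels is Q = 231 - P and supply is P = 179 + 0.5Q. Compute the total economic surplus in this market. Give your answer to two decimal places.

901.33

Rewriting demand in inverse form: P = 231 - Q.
Equilibrium: 231 - Q = 179 + 0.5Q, so Q* = 34.6667 and P* = 196.3333.
CS = (1/2)(34.6667)(34.6667) = 600.8889 and PS = (1/2)(34.6667)(17.3333) = 300.4444, so total surplus = 901.3333.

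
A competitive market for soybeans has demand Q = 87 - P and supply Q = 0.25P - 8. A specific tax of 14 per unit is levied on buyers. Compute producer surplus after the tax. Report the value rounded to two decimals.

Rewriting demand in inverse form: P = 87 - Q.
Rewriting supply in inverse form: P = 32 + 4Q.
Pre-tax equilibrium: 87 - Q = 32 + 4Q gives Q* = 11, P* = 76.
With the tax, buyers' net willingness to pay falls by 14: (87 - 14) - Q = 32 + 4Q, so Q_t = 8.2. Buyers pay P_b = 78.8; sellers receive P_s = P_b - 14 = 64.8.
Producer surplus is the triangle above supply below P_s: (1/2)(8.2)(64.8 - 32) = 134.48.

134.48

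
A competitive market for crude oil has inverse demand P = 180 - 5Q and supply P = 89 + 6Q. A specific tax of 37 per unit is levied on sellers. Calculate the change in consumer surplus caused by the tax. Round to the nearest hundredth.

-110.85

Pre-tax equilibrium: 180 - 5Q = 89 + 6Q gives Q* = 8.2727, P* = 138.6364.
With the tax, sellers need 37 more per unit: 180 - 5Q = 89 + 6Q + 37, so Q_t = 4.9091. Buyers pay P_b = 155.4545; sellers receive P_s = P_b - 37 = 118.4545.
Consumers lose the trapezoid between P* and P_b out to Q_t plus the triangle from Q_t to Q*: change in CS = 60.2479 - 171.095 = -110.8471.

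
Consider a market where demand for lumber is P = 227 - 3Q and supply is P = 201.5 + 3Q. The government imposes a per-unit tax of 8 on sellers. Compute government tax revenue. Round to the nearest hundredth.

Pre-tax equilibrium: 227 - 3Q = 201.5 + 3Q gives Q* = 4.25, P* = 214.25.
A tax on sellers shifts supply up by 8: 227 - 3Q = 201.5 + 3Q + 8, so Q_t = 2.9167. Buyers pay P_b = 218.25; sellers receive P_s = P_b - 8 = 210.25.
Tax revenue = t x Q_t = 8 x 2.9167 = 23.3333.

23.33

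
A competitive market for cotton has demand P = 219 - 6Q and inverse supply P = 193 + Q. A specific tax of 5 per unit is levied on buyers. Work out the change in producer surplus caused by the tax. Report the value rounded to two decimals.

Without the tax, 219 - 6Q = 193 + Q so Q* = 3.7143 and P* = 196.7143.
With the tax, buyers' net willingness to pay falls by 5: (219 - 5) - 6Q = 193 + Q, so Q_t = 3. Buyers pay P_b = 201; sellers receive P_s = P_b - 5 = 196.
PS falls from (1/2)(3.7143)(3.7143) = 6.898 to (1/2)(3)(3) = 4.5, a change of -2.398.

-2.40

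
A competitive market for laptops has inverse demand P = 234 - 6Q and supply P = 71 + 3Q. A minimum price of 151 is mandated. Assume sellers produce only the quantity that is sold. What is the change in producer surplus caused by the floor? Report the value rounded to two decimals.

327.61

Without the control, 234 - 6Q = 71 + 3Q so Q* = 18.1111 and P* = 125.3333.
At P = 151, buyers demand (234 - 151)/6 = 13.8333 while sellers would supply more, so the quantity traded is 13.8333 at price 151.
PS goes from (1/2)(18.1111)(54.3333) = 492.0185 to 819.625 (computed as (151 - 71)(13.8333) - (1/2)(3)(13.8333)^2), a change of 327.6065.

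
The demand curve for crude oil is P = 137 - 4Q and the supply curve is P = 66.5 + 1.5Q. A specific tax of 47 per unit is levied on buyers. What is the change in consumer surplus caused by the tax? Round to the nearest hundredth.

Without the tax, 137 - 4Q = 66.5 + 1.5Q so Q* = 12.8182 and P* = 85.7273.
With the tax, buyers' net willingness to pay falls by 47: (137 - 47) - 4Q = 66.5 + 1.5Q, so Q_t = 4.2727. Buyers pay P_b = 119.9091; sellers receive P_s = P_b - 47 = 72.9091.
Consumers lose the trapezoid between P* and P_b out to Q_t plus the triangle from Q_t to Q*: change in CS = 36.5124 - 328.6116 = -292.0992.

-292.10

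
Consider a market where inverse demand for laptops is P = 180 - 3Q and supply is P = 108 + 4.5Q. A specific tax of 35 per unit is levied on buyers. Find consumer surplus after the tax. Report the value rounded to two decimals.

Pre-tax equilibrium: 180 - 3Q = 108 + 4.5Q gives Q* = 9.6, P* = 151.2.
A tax on buyers shifts demand down by 35: (180 - 35) - 3Q = 108 + 4.5Q, so Q_t = 4.9333. Buyers pay P_b = 165.2; sellers receive P_s = P_b - 35 = 130.2.
CS = (1/2)(Q_t)(180 - P_b) = (1/2)(4.9333)(14.8) = 36.5067.

36.51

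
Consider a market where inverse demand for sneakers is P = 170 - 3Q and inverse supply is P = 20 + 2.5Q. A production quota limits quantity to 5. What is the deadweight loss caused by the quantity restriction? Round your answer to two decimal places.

1364.20

Without the quota, 170 - 3Q = 20 + 2.5Q gives Q* = 27.2727.
At Q = 5 the demand price is 170 - 3(5) = 155 and the supply price is 20 + 2.5(5) = 32.5.
Deadweight loss is the triangle between the curves from 5 to 27.2727: (1/2)(155 - 32.5)(27.2727 - 5) = 1364.2045.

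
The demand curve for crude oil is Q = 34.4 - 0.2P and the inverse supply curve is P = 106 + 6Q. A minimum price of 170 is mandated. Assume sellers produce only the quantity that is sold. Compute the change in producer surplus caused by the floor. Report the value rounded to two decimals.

-82.88

Rewriting demand in inverse form: P = 172 - 5Q.
Free-market equilibrium: 172 - 5Q = 106 + 6Q gives Q* = 6, P* = 142.
At P = 170, buyers demand (172 - 170)/5 = 0.4 while sellers would supply more, so the quantity traded is 0.4 at price 170.
PS goes from (1/2)(6)(36) = 108 to 25.12 (computed as (170 - 106)(0.4) - (1/2)(6)(0.4)^2), a change of -82.88.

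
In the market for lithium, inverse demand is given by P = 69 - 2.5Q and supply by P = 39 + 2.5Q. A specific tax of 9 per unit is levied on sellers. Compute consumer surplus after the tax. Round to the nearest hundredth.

Pre-tax equilibrium: 69 - 2.5Q = 39 + 2.5Q gives Q* = 6, P* = 54.
A tax on sellers shifts supply up by 9: 69 - 2.5Q = 39 + 2.5Q + 9, so Q_t = 4.2. Buyers pay P_b = 58.5; sellers receive P_s = P_b - 9 = 49.5.
Consumer surplus is the triangle under demand above P_b: (1/2)(4.2)(69 - 58.5) = 22.05.

22.05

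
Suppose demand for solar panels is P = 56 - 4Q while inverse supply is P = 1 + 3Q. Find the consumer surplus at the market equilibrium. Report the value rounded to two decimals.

Equilibrium: 56 - 4Q = 1 + 3Q, so Q* = 7.8571 and P* = 24.5714.
Consumer surplus is the triangle under demand above P*: (1/2)(7.8571)(56 - 24.5714) = (1/2)(7.8571)(31.4286) = 123.4694.

123.47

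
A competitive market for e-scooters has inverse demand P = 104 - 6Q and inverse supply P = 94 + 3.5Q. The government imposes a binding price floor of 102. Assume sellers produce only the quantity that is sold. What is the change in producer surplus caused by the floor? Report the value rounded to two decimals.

Without the control, 104 - 6Q = 94 + 3.5Q so Q* = 1.0526 and P* = 97.6842.
At P = 102, buyers demand (104 - 102)/6 = 0.3333 while sellers would supply more, so the quantity traded is 0.3333 at price 102.
PS goes from (1/2)(1.0526)(3.6842) = 1.9391 to 2.4722 (computed as (102 - 94)(0.3333) - (1/2)(3.5)(0.3333)^2), a change of 0.5332.

0.53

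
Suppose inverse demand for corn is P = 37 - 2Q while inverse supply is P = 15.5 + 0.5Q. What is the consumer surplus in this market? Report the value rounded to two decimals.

Setting demand equal to supply, 21.5 = 2.5Q, so Q* = 8.6 and P* = 19.8.
The demand choke price is 37, so CS = (1/2)(Q*)(37 - P*) = (1/2)(8.6)(17.2) = 73.96.

73.96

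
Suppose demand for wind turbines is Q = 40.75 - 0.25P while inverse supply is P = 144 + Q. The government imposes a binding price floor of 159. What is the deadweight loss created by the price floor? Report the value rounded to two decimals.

19.60

Rewriting demand in inverse form: P = 163 - 4Q.
Without the control, 163 - 4Q = 144 + Q so Q* = 3.8 and P* = 147.8.
At the floor price 159, quantity demanded is (163 - 159)/4 = 1; demand is the short side, so Q = 1 trades at P = 159.
At Q = 1 the demand price is 159 and the supply price is 145. Deadweight loss is the triangle between the curves from 1 to 3.8: (1/2)(159 - 145)(3.8 - 1) = 19.6.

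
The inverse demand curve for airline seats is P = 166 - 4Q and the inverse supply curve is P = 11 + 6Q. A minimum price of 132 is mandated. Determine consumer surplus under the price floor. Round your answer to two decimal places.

144.50

Free-market equilibrium: 166 - 4Q = 11 + 6Q gives Q* = 15.5, P* = 104.
At the floor price 132, quantity demanded is (166 - 132)/4 = 8.5; demand is the short side, so Q = 8.5 trades at P = 132.
CS is the triangle under demand above 132: (1/2)(8.5)(166 - 132) = 144.5.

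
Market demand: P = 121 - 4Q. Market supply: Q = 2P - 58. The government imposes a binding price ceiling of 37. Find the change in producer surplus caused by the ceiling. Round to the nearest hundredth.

-40.49

Rewriting supply in inverse form: P = 29 + 0.5Q.
Free-market equilibrium: 121 - 4Q = 29 + 0.5Q gives Q* = 20.4444, P* = 39.2222.
At the ceiling price 37, quantity supplied is (37 - 29)/0.5 = 16; supply is the short side, so Q = 16 trades at P = 37.
PS goes from (1/2)(20.4444)(10.2222) = 104.4938 to 64 (computed as (37 - 29)(16) - (1/2)(0.5)(16)^2), a change of -40.4938.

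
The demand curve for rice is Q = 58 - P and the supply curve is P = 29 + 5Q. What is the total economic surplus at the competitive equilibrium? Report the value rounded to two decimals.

Rewriting demand in inverse form: P = 58 - Q.
Setting demand equal to supply, 29 = 6Q, so Q* = 4.8333 and P* = 53.1667.
CS = (1/2)(4.8333)(4.8333) = 11.6806 and PS = (1/2)(4.8333)(24.1667) = 58.4028, so total surplus = 70.0833.

70.08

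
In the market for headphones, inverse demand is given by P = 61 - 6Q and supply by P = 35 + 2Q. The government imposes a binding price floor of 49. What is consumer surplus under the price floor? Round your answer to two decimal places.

Free-market equilibrium: 61 - 6Q = 35 + 2Q gives Q* = 3.25, P* = 41.5.
At the floor price 49, quantity demanded is (61 - 49)/6 = 2; demand is the short side, so Q = 2 trades at P = 49.
CS is the triangle under demand above 49: (1/2)(2)(61 - 49) = 12.

12.00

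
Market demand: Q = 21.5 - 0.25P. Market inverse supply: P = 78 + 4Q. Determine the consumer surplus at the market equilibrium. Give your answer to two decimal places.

2.00

Rewriting demand in inverse form: P = 86 - 4Q.
Set 86 - 4Q = 78 + 4Q, which gives 8 = 8Q, so Q* = 1 and P* = 86 - 4(1) = 82.
Consumer surplus is the triangle under demand above P*: (1/2)(1)(86 - 82) = (1/2)(1)(4) = 2.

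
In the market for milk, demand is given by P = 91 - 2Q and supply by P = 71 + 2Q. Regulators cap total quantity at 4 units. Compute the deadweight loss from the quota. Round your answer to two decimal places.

2.00

Unrestricted equilibrium: Q* = (91 - 71)/(2 + 2) = 5.
At Q = 4 the demand price is 91 - 2(4) = 83 and the supply price is 71 + 2(4) = 79.
DWL = (1/2)(gap between curves at 4) x (Q* - 4) = (1/2)(4)(1) = 2.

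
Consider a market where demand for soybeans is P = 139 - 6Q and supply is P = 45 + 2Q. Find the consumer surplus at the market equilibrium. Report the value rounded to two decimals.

414.19

Equilibrium: 139 - 6Q = 45 + 2Q, so Q* = 11.75 and P* = 68.5.
The demand choke price is 139, so CS = (1/2)(Q*)(139 - P*) = (1/2)(11.75)(70.5) = 414.1875.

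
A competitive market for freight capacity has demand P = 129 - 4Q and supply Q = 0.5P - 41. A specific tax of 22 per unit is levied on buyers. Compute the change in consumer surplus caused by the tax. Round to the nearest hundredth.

Rewriting supply in inverse form: P = 82 + 2Q.
Without the tax, 129 - 4Q = 82 + 2Q so Q* = 7.8333 and P* = 97.6667.
A tax on buyers shifts demand down by 22: (129 - 22) - 4Q = 82 + 2Q, so Q_t = 4.1667. Buyers pay P_b = 112.3333; sellers receive P_s = P_b - 22 = 90.3333.
CS falls from (1/2)(7.8333)(31.3333) = 122.7222 to (1/2)(4.1667)(16.6667) = 34.7222, a change of -88.

-88.00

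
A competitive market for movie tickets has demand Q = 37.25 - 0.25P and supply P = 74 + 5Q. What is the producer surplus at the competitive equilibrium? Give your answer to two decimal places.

Rewriting demand in inverse form: P = 149 - 4Q.
Setting demand equal to supply, 75 = 9Q, so Q* = 8.3333 and P* = 115.6667.
Producer surplus is the triangle above supply below P*: (1/2)(8.3333)(115.6667 - 74) = (1/2)(8.3333)(41.6667) = 173.6111.

173.61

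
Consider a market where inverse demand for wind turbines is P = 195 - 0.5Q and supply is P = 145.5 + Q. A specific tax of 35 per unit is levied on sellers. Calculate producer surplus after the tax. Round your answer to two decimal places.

Pre-tax equilibrium: 195 - 0.5Q = 145.5 + Q gives Q* = 33, P* = 178.5.
With the tax, sellers need 35 more per unit: 195 - 0.5Q = 145.5 + Q + 35, so Q_t = 9.6667. Buyers pay P_b = 190.1667; sellers receive P_s = P_b - 35 = 155.1667.
Producer surplus is the triangle above supply below P_s: (1/2)(9.6667)(155.1667 - 145.5) = 46.7222.

46.72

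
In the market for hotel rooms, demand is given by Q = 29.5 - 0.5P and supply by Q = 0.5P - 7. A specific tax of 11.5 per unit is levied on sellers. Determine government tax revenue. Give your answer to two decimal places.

Rewriting demand in inverse form: P = 59 - 2Q.
Rewriting supply in inverse form: P = 14 + 2Q.
Pre-tax equilibrium: 59 - 2Q = 14 + 2Q gives Q* = 11.25, P* = 36.5.
A tax on sellers shifts supply up by 11.5: 59 - 2Q = 14 + 2Q + 11.5, so Q_t = 8.375. Buyers pay P_b = 42.25; sellers receive P_s = P_b - 11.5 = 30.75.
Tax revenue = t x Q_t = 11.5 x 8.375 = 96.3125.

96.31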